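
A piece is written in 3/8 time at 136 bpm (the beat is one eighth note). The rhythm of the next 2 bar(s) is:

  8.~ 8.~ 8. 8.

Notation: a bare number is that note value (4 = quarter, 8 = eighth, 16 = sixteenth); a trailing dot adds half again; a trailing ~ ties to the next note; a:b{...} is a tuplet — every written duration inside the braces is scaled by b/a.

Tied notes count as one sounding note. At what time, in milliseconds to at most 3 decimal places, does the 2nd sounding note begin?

note 2 onset = 9/2b = 1985.294ms

1. 0.0ms @ 0 + 1985.294ms (9/2)
2. 1985.294ms @ 9/2 + 661.765ms (3/2)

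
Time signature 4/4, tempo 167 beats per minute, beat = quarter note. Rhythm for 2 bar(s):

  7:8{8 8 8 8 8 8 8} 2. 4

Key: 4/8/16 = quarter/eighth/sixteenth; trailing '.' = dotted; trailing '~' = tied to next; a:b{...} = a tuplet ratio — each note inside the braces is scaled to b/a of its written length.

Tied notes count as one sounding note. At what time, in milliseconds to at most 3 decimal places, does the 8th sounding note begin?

note 8 onset = 4b = 1437.126ms

1. 0.0ms @ 0 + 205.304ms (4/7)
2. 205.304ms @ 4/7 + 205.304ms (4/7)
3. 410.607ms @ 8/7 + 205.304ms (4/7)
4. 615.911ms @ 12/7 + 205.304ms (4/7)
5. 821.215ms @ 16/7 + 205.304ms (4/7)
6. 1026.518ms @ 20/7 + 205.304ms (4/7)
7. 1231.822ms @ 24/7 + 205.304ms (4/7)
8. 1437.126ms @ 4 + 1077.844ms (3)
9. 2514.97ms @ 7 + 359.281ms (1)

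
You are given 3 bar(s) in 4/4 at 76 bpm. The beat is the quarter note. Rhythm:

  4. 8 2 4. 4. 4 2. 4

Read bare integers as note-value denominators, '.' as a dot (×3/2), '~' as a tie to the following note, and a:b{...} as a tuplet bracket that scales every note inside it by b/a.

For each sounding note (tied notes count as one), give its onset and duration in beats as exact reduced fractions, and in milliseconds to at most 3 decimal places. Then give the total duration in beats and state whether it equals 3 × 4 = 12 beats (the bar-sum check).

1) 0.0ms=0b +1184.211ms=3/2b
2) 1184.211ms=3/2b +394.737ms=1/2b
3) 1578.947ms=2b +1578.947ms=2b
4) 3157.895ms=4b +1184.211ms=3/2b
5) 4342.105ms=11/2b +1184.211ms=3/2b
6) 5526.316ms=7b +789.474ms=1b
7) 6315.789ms=8b +2368.421ms=3b
8) 8684.211ms=11b +789.474ms=1b
Σ=12b of 12 (76bpm 4/4) — PASS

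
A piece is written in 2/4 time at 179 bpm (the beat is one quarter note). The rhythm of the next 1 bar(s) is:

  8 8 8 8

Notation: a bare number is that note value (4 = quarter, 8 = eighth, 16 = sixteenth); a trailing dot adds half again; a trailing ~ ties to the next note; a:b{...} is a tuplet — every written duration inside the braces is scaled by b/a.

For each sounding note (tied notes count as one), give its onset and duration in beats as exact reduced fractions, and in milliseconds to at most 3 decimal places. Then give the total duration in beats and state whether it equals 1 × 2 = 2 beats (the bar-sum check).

1) 0.0ms=0b +167.598ms=1/2b
2) 167.598ms=1/2b +167.598ms=1/2b
3) 335.196ms=1b +167.598ms=1/2b
4) 502.793ms=3/2b +167.598ms=1/2b
Σ=2b of 2 (179bpm 2/4) — PASS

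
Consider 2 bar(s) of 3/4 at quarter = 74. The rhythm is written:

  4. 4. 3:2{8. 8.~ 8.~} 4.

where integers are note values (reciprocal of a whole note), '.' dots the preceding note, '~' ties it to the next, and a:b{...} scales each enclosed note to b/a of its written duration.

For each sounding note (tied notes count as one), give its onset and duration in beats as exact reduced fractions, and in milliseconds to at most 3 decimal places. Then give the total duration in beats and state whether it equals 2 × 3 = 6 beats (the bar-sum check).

1) 0.0ms=0b +1216.216ms=3/2b
2) 1216.216ms=3/2b +1216.216ms=3/2b
3) 2432.432ms=3b +405.405ms=1/2b
4) 2837.838ms=7/2b +2027.027ms=5/2b
Σ=6b of 6 (74bpm 3/4) — PASS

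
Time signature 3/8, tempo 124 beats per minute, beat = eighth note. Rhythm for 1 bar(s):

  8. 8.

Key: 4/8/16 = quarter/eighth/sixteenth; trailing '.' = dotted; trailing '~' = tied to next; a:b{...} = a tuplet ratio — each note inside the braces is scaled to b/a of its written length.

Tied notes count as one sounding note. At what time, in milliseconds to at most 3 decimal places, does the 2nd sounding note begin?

note 2 onset = 3/2b = 725.806ms

1. 0.0ms @ 0 + 725.806ms (3/2)
2. 725.806ms @ 3/2 + 725.806ms (3/2)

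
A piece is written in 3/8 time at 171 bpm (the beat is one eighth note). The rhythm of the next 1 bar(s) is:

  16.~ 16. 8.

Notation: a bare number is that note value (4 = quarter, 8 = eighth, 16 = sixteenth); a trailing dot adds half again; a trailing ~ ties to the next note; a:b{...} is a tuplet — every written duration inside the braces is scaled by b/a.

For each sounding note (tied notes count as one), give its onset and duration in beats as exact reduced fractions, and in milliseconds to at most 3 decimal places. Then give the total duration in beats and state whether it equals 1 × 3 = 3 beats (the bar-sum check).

1) 0.0ms=0b +526.316ms=3/2b
2) 526.316ms=3/2b +526.316ms=3/2b
Σ=3b of 3 (171bpm 3/8) — PASS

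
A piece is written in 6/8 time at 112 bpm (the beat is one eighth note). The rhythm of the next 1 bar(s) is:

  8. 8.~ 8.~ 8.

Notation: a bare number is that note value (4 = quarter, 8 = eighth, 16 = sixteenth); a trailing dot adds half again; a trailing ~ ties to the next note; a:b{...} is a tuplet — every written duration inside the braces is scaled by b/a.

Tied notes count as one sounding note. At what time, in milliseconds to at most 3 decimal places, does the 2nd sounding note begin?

note 2 onset = 3/2b = 803.571ms

1. 0.0ms @ 0 + 803.571ms (3/2)
2. 803.571ms @ 3/2 + 2410.714ms (9/2)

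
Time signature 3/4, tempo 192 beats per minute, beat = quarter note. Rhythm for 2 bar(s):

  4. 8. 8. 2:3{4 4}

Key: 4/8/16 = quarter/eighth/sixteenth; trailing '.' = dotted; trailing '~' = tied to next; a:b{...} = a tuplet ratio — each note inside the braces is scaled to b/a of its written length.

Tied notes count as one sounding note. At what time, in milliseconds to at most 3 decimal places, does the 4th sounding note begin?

note 4 onset = 3b = 937.5ms

1. 0.0ms @ 0 + 468.75ms (3/2)
2. 468.75ms @ 3/2 + 234.375ms (3/4)
3. 703.125ms @ 9/4 + 234.375ms (3/4)
4. 937.5ms @ 3 + 468.75ms (3/2)
5. 1406.25ms @ 9/2 + 468.75ms (3/2)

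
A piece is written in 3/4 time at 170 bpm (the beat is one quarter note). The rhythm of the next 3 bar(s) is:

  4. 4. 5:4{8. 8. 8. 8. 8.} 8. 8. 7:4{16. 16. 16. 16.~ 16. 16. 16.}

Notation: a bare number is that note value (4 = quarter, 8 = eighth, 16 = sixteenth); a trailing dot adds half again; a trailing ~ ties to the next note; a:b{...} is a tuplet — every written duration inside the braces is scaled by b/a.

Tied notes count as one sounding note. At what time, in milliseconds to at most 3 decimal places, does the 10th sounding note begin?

1. 0.0ms @ 0 + 529.412ms (3/2)
2. 529.412ms @ 3/2 + 529.412ms (3/2)
3. 1058.824ms @ 3 + 211.765ms (3/5)
4. 1270.588ms @ 18/5 + 211.765ms (3/5)
5. 1482.353ms @ 21/5 + 211.765ms (3/5)
6. 1694.118ms @ 24/5 + 211.765ms (3/5)
7. 1905.882ms @ 27/5 + 211.765ms (3/5)
8. 2117.647ms @ 6 + 264.706ms (3/4)
9. 2382.353ms @ 27/4 + 264.706ms (3/4)
10. 2647.059ms @ 15/2 + 75.63ms (3/14)
11. 2722.689ms @ 54/7 + 75.63ms (3/14)
12. 2798.319ms @ 111/14 + 75.63ms (3/14)
13. 2873.95ms @ 57/7 + 151.261ms (3/7)
14. 3025.21ms @ 60/7 + 75.63ms (3/14)
15. 3100.84ms @ 123/14 + 75.63ms (3/14)

note 10 onset = 15/2b = 2647.059ms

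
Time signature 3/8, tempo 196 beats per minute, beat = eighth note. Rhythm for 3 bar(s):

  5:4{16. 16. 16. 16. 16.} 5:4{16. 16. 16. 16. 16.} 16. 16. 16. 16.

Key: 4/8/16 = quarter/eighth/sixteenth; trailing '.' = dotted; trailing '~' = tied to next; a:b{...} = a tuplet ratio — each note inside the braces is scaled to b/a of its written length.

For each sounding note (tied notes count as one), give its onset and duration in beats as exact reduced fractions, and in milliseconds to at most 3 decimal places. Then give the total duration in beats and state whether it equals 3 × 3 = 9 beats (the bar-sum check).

1) 0.0ms=0b +183.673ms=3/5b
2) 183.673ms=3/5b +183.673ms=3/5b
3) 367.347ms=6/5b +183.673ms=3/5b
4) 551.02ms=9/5b +183.673ms=3/5b
5) 734.694ms=12/5b +183.673ms=3/5b
6) 918.367ms=3b +183.673ms=3/5b
7) 1102.041ms=18/5b +183.673ms=3/5b
8) 1285.714ms=21/5b +183.673ms=3/5b
9) 1469.388ms=24/5b +183.673ms=3/5b
10) 1653.061ms=27/5b +183.673ms=3/5b
11) 1836.735ms=6b +229.592ms=3/4b
12) 2066.327ms=27/4b +229.592ms=3/4b
13) 2295.918ms=15/2b +229.592ms=3/4b
14) 2525.51ms=33/4b +229.592ms=3/4b
Σ=9b of 9 (196bpm 3/8) — PASS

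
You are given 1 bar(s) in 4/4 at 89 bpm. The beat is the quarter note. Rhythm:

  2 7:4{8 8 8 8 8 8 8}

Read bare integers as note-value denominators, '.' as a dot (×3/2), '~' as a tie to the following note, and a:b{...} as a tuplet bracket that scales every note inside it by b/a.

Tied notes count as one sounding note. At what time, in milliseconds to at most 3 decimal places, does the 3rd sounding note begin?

1. 0.0ms @ 0 + 1348.315ms (2)
2. 1348.315ms @ 2 + 192.616ms (2/7)
3. 1540.931ms @ 16/7 + 192.616ms (2/7)
4. 1733.547ms @ 18/7 + 192.616ms (2/7)
5. 1926.164ms @ 20/7 + 192.616ms (2/7)
6. 2118.78ms @ 22/7 + 192.616ms (2/7)
7. 2311.396ms @ 24/7 + 192.616ms (2/7)
8. 2504.013ms @ 26/7 + 192.616ms (2/7)

note 3 onset = 16/7b = 1540.931ms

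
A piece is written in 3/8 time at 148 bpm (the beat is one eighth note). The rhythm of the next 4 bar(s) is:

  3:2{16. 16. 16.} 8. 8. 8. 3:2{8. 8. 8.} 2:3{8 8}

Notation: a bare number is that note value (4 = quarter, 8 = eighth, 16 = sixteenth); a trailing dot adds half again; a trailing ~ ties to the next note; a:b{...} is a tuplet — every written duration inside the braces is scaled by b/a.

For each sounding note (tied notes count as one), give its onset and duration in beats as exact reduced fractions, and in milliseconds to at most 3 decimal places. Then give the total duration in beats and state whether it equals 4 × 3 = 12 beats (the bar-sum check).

1) 0.0ms=0b +202.703ms=1/2b
2) 202.703ms=1/2b +202.703ms=1/2b
3) 405.405ms=1b +202.703ms=1/2b
4) 608.108ms=3/2b +608.108ms=3/2b
5) 1216.216ms=3b +608.108ms=3/2b
6) 1824.324ms=9/2b +608.108ms=3/2b
7) 2432.432ms=6b +405.405ms=1b
8) 2837.838ms=7b +405.405ms=1b
9) 3243.243ms=8b +405.405ms=1b
10) 3648.649ms=9b +608.108ms=3/2b
11) 4256.757ms=21/2b +608.108ms=3/2b
Σ=12b of 12 (148bpm 3/8) — PASS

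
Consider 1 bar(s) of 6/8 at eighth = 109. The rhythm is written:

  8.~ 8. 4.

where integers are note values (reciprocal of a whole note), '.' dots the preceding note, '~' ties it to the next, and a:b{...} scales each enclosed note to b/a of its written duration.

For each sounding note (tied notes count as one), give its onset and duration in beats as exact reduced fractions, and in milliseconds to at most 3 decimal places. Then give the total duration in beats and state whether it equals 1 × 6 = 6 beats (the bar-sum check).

1) 0.0ms=0b +1651.376ms=3b
2) 1651.376ms=3b +1651.376ms=3b
Σ=6b of 6 (109bpm 6/8) — PASS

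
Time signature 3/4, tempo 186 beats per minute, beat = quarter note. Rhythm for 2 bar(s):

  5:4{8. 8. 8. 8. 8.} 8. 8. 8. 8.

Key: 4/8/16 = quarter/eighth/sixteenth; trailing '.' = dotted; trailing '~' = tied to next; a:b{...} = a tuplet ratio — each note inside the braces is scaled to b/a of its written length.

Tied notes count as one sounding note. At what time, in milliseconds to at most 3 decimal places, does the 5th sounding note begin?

note 5 onset = 12/5b = 774.194ms

1. 0.0ms @ 0 + 193.548ms (3/5)
2. 193.548ms @ 3/5 + 193.548ms (3/5)
3. 387.097ms @ 6/5 + 193.548ms (3/5)
4. 580.645ms @ 9/5 + 193.548ms (3/5)
5. 774.194ms @ 12/5 + 193.548ms (3/5)
6. 967.742ms @ 3 + 241.935ms (3/4)
7. 1209.677ms @ 15/4 + 241.935ms (3/4)
8. 1451.613ms @ 9/2 + 241.935ms (3/4)
9. 1693.548ms @ 21/4 + 241.935ms (3/4)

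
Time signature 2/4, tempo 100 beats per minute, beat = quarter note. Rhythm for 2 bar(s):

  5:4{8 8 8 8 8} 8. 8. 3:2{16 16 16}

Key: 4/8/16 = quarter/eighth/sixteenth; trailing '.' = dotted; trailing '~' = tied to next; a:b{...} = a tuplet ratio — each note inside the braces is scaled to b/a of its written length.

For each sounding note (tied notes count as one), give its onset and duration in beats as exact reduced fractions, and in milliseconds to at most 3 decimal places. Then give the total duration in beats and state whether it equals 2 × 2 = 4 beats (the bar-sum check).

1) 0.0ms=0b +240.0ms=2/5b
2) 240.0ms=2/5b +240.0ms=2/5b
3) 480.0ms=4/5b +240.0ms=2/5b
4) 720.0ms=6/5b +240.0ms=2/5b
5) 960.0ms=8/5b +240.0ms=2/5b
6) 1200.0ms=2b +450.0ms=3/4b
7) 1650.0ms=11/4b +450.0ms=3/4b
8) 2100.0ms=7/2b +100.0ms=1/6b
9) 2200.0ms=11/3b +100.0ms=1/6b
10) 2300.0ms=23/6b +100.0ms=1/6b
Σ=4b of 4 (100bpm 2/4) — PASS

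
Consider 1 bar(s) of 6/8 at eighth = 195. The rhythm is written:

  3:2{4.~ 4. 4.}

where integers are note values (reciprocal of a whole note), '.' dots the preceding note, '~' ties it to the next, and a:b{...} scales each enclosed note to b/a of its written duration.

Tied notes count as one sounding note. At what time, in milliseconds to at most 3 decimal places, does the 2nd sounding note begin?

note 2 onset = 4b = 1230.769ms

1. 0.0ms @ 0 + 1230.769ms (4)
2. 1230.769ms @ 4 + 615.385ms (2)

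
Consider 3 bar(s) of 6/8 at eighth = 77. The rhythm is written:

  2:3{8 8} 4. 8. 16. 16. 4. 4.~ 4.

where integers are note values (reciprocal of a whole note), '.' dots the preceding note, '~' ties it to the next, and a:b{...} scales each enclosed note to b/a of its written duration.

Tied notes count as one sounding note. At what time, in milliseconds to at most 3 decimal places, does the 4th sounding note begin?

note 4 onset = 6b = 4675.325ms

1. 0.0ms @ 0 + 1168.831ms (3/2)
2. 1168.831ms @ 3/2 + 1168.831ms (3/2)
3. 2337.662ms @ 3 + 2337.662ms (3)
4. 4675.325ms @ 6 + 1168.831ms (3/2)
5. 5844.156ms @ 15/2 + 584.416ms (3/4)
6. 6428.571ms @ 33/4 + 584.416ms (3/4)
7. 7012.987ms @ 9 + 2337.662ms (3)
8. 9350.649ms @ 12 + 4675.325ms (6)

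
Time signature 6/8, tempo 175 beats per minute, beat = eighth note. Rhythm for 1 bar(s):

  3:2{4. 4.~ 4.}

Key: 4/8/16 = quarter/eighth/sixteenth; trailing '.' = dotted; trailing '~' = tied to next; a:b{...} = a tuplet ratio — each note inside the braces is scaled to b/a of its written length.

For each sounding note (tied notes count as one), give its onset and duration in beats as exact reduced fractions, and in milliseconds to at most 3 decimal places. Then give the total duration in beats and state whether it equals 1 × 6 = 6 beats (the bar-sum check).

1) 0.0ms=0b +685.714ms=2b
2) 685.714ms=2b +1371.429ms=4b
Σ=6b of 6 (175bpm 6/8) — PASS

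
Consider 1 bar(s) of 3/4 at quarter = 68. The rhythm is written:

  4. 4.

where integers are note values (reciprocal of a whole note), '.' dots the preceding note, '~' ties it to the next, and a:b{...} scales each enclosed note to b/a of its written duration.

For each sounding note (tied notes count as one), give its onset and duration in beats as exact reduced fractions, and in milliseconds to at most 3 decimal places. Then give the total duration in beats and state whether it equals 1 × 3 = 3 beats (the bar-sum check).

1) 0.0ms=0b +1323.529ms=3/2b
2) 1323.529ms=3/2b +1323.529ms=3/2b
Σ=3b of 3 (68bpm 3/4) — PASS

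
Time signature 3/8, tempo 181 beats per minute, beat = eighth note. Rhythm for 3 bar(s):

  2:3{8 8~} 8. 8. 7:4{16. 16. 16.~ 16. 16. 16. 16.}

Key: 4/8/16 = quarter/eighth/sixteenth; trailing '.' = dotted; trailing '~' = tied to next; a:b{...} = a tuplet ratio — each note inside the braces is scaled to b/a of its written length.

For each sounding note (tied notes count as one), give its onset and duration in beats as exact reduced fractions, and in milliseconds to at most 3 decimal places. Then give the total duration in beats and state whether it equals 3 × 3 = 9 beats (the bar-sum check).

1) 0.0ms=0b +497.238ms=3/2b
2) 497.238ms=3/2b +994.475ms=3b
3) 1491.713ms=9/2b +497.238ms=3/2b
4) 1988.95ms=6b +142.068ms=3/7b
5) 2131.018ms=45/7b +142.068ms=3/7b
6) 2273.086ms=48/7b +284.136ms=6/7b
7) 2557.222ms=54/7b +142.068ms=3/7b
8) 2699.29ms=57/7b +142.068ms=3/7b
9) 2841.358ms=60/7b +142.068ms=3/7b
Σ=9b of 9 (181bpm 3/8) — PASS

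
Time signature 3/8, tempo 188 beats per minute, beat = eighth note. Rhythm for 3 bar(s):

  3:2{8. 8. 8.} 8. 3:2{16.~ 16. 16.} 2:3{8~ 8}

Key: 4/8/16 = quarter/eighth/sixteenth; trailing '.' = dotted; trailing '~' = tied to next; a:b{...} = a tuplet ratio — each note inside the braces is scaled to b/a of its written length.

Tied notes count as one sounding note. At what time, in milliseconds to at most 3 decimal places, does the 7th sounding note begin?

note 7 onset = 6b = 1914.894ms

1. 0.0ms @ 0 + 319.149ms (1)
2. 319.149ms @ 1 + 319.149ms (1)
3. 638.298ms @ 2 + 319.149ms (1)
4. 957.447ms @ 3 + 478.723ms (3/2)
5. 1436.17ms @ 9/2 + 319.149ms (1)
6. 1755.319ms @ 11/2 + 159.574ms (1/2)
7. 1914.894ms @ 6 + 957.447ms (3)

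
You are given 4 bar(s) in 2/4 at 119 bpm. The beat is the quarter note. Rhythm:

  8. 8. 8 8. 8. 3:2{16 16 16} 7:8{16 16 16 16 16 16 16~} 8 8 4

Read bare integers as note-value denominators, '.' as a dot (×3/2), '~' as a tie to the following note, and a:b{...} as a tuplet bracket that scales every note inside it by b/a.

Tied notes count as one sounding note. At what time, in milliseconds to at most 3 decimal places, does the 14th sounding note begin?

1. 0.0ms @ 0 + 378.151ms (3/4)
2. 378.151ms @ 3/4 + 378.151ms (3/4)
3. 756.303ms @ 3/2 + 252.101ms (1/2)
4. 1008.403ms @ 2 + 378.151ms (3/4)
5. 1386.555ms @ 11/4 + 378.151ms (3/4)
6. 1764.706ms @ 7/2 + 84.034ms (1/6)
7. 1848.739ms @ 11/3 + 84.034ms (1/6)
8. 1932.773ms @ 23/6 + 84.034ms (1/6)
9. 2016.807ms @ 4 + 144.058ms (2/7)
10. 2160.864ms @ 30/7 + 144.058ms (2/7)
11. 2304.922ms @ 32/7 + 144.058ms (2/7)
12. 2448.98ms @ 34/7 + 144.058ms (2/7)
13. 2593.037ms @ 36/7 + 144.058ms (2/7)
14. 2737.095ms @ 38/7 + 144.058ms (2/7)
15. 2881.152ms @ 40/7 + 396.158ms (11/14)
16. 3277.311ms @ 13/2 + 252.101ms (1/2)
17. 3529.412ms @ 7 + 504.202ms (1)

note 14 onset = 38/7b = 2737.095ms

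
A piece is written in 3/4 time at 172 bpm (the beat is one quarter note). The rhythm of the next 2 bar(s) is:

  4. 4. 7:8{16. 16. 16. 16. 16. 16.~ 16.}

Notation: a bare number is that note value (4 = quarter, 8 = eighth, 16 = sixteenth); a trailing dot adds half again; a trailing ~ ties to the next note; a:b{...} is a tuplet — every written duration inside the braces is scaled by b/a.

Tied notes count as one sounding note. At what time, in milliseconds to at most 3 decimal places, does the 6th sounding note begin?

note 6 onset = 30/7b = 1495.017ms

1. 0.0ms @ 0 + 523.256ms (3/2)
2. 523.256ms @ 3/2 + 523.256ms (3/2)
3. 1046.512ms @ 3 + 149.502ms (3/7)
4. 1196.013ms @ 24/7 + 149.502ms (3/7)
5. 1345.515ms @ 27/7 + 149.502ms (3/7)
6. 1495.017ms @ 30/7 + 149.502ms (3/7)
7. 1644.518ms @ 33/7 + 149.502ms (3/7)
8. 1794.02ms @ 36/7 + 299.003ms (6/7)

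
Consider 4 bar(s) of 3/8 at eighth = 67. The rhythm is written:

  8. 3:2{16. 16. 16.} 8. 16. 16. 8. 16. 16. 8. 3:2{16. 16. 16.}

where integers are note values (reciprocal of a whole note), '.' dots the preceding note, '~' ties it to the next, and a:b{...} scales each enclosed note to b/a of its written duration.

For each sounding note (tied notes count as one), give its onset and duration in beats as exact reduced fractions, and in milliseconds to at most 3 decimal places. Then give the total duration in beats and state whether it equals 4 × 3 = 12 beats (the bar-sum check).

1) 0.0ms=0b +1343.284ms=3/2b
2) 1343.284ms=3/2b +447.761ms=1/2b
3) 1791.045ms=2b +447.761ms=1/2b
4) 2238.806ms=5/2b +447.761ms=1/2b
5) 2686.567ms=3b +1343.284ms=3/2b
6) 4029.851ms=9/2b +671.642ms=3/4b
7) 4701.493ms=21/4b +671.642ms=3/4b
8) 5373.134ms=6b +1343.284ms=3/2b
9) 6716.418ms=15/2b +671.642ms=3/4b
10) 7388.06ms=33/4b +671.642ms=3/4b
11) 8059.701ms=9b +1343.284ms=3/2b
12) 9402.985ms=21/2b +447.761ms=1/2b
13) 9850.746ms=11b +447.761ms=1/2b
14) 10298.507ms=23/2b +447.761ms=1/2b
Σ=12b of 12 (67bpm 3/8) — PASS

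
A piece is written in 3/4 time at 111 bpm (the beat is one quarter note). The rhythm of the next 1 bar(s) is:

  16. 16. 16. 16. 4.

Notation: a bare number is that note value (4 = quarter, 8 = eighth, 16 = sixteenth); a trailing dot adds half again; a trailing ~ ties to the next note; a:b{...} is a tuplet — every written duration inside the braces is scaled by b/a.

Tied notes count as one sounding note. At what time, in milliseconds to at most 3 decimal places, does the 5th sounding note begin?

note 5 onset = 3/2b = 810.811ms

1. 0.0ms @ 0 + 202.703ms (3/8)
2. 202.703ms @ 3/8 + 202.703ms (3/8)
3. 405.405ms @ 3/4 + 202.703ms (3/8)
4. 608.108ms @ 9/8 + 202.703ms (3/8)
5. 810.811ms @ 3/2 + 810.811ms (3/2)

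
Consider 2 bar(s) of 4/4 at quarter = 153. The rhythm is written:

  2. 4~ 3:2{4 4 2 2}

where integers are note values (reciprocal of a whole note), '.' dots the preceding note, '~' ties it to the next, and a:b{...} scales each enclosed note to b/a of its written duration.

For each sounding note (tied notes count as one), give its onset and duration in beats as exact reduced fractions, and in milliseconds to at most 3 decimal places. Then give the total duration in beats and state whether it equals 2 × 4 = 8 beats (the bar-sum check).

1) 0.0ms=0b +1176.471ms=3b
2) 1176.471ms=3b +653.595ms=5/3b
3) 1830.065ms=14/3b +261.438ms=2/3b
4) 2091.503ms=16/3b +522.876ms=4/3b
5) 2614.379ms=20/3b +522.876ms=4/3b
Σ=8b of 8 (153bpm 4/4) — PASS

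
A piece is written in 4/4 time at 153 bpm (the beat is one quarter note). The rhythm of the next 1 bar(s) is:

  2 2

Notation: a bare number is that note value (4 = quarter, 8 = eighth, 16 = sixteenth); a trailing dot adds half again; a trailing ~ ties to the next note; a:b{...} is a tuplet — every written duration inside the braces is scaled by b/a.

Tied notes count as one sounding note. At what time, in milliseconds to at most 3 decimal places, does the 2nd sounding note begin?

1. 0.0ms @ 0 + 784.314ms (2)
2. 784.314ms @ 2 + 784.314ms (2)

note 2 onset = 2b = 784.314ms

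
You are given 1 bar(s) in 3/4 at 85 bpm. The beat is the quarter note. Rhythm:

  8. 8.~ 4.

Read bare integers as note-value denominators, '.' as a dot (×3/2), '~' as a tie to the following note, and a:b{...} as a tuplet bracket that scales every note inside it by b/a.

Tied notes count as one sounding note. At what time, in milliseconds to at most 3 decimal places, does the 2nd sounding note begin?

1. 0.0ms @ 0 + 529.412ms (3/4)
2. 529.412ms @ 3/4 + 1588.235ms (9/4)

note 2 onset = 3/4b = 529.412ms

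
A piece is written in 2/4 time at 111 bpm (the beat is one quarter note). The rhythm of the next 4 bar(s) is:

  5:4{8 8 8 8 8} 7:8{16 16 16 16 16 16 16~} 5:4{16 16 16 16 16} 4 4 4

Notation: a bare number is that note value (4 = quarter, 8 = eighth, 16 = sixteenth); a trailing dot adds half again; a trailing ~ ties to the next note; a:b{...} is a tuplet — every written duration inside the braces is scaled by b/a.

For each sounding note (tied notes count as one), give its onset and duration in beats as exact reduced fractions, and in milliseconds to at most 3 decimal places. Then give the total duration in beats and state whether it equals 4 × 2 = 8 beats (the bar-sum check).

1) 0.0ms=0b +216.216ms=2/5b
2) 216.216ms=2/5b +216.216ms=2/5b
3) 432.432ms=4/5b +216.216ms=2/5b
4) 648.649ms=6/5b +216.216ms=2/5b
5) 864.865ms=8/5b +216.216ms=2/5b
6) 1081.081ms=2b +154.44ms=2/7b
7) 1235.521ms=16/7b +154.44ms=2/7b
8) 1389.961ms=18/7b +154.44ms=2/7b
9) 1544.402ms=20/7b +154.44ms=2/7b
10) 1698.842ms=22/7b +154.44ms=2/7b
11) 1853.282ms=24/7b +154.44ms=2/7b
12) 2007.722ms=26/7b +262.548ms=17/35b
13) 2270.27ms=21/5b +108.108ms=1/5b
14) 2378.378ms=22/5b +108.108ms=1/5b
15) 2486.486ms=23/5b +108.108ms=1/5b
16) 2594.595ms=24/5b +108.108ms=1/5b
17) 2702.703ms=5b +540.541ms=1b
18) 3243.243ms=6b +540.541ms=1b
19) 3783.784ms=7b +540.541ms=1b
Σ=8b of 8 (111bpm 2/4) — PASS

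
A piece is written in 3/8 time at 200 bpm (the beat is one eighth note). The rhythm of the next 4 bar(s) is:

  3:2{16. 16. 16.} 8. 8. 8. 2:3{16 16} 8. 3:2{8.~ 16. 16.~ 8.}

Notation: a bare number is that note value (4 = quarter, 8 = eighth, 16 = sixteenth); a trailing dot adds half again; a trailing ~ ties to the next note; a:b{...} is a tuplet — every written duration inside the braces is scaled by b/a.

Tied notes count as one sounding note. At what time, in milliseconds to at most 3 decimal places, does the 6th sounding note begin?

note 6 onset = 9/2b = 1350.0ms

1. 0.0ms @ 0 + 150.0ms (1/2)
2. 150.0ms @ 1/2 + 150.0ms (1/2)
3. 300.0ms @ 1 + 150.0ms (1/2)
4. 450.0ms @ 3/2 + 450.0ms (3/2)
5. 900.0ms @ 3 + 450.0ms (3/2)
6. 1350.0ms @ 9/2 + 450.0ms (3/2)
7. 1800.0ms @ 6 + 225.0ms (3/4)
8. 2025.0ms @ 27/4 + 225.0ms (3/4)
9. 2250.0ms @ 15/2 + 450.0ms (3/2)
10. 2700.0ms @ 9 + 450.0ms (3/2)
11. 3150.0ms @ 21/2 + 450.0ms (3/2)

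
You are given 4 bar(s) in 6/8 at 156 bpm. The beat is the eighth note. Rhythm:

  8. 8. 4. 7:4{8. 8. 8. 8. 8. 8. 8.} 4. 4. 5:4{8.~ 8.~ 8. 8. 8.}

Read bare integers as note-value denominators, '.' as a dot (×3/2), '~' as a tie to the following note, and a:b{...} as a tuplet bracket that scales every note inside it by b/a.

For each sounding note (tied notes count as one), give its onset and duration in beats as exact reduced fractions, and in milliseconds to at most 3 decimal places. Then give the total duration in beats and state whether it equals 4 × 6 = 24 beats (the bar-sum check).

1) 0.0ms=0b +576.923ms=3/2b
2) 576.923ms=3/2b +576.923ms=3/2b
3) 1153.846ms=3b +1153.846ms=3b
4) 2307.692ms=6b +329.67ms=6/7b
5) 2637.363ms=48/7b +329.67ms=6/7b
6) 2967.033ms=54/7b +329.67ms=6/7b
7) 3296.703ms=60/7b +329.67ms=6/7b
8) 3626.374ms=66/7b +329.67ms=6/7b
9) 3956.044ms=72/7b +329.67ms=6/7b
10) 4285.714ms=78/7b +329.67ms=6/7b
11) 4615.385ms=12b +1153.846ms=3b
12) 5769.231ms=15b +1153.846ms=3b
13) 6923.077ms=18b +1384.615ms=18/5b
14) 8307.692ms=108/5b +461.538ms=6/5b
15) 8769.231ms=114/5b +461.538ms=6/5b
Σ=24b of 24 (156bpm 6/8) — PASS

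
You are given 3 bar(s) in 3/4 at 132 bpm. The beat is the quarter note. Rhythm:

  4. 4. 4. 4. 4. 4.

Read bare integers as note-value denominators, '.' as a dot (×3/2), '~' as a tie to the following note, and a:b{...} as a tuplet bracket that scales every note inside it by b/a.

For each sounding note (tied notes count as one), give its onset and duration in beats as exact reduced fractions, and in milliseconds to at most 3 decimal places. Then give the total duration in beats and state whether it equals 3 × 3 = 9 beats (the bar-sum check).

1) 0.0ms=0b +681.818ms=3/2b
2) 681.818ms=3/2b +681.818ms=3/2b
3) 1363.636ms=3b +681.818ms=3/2b
4) 2045.455ms=9/2b +681.818ms=3/2b
5) 2727.273ms=6b +681.818ms=3/2b
6) 3409.091ms=15/2b +681.818ms=3/2b
Σ=9b of 9 (132bpm 3/4) — PASS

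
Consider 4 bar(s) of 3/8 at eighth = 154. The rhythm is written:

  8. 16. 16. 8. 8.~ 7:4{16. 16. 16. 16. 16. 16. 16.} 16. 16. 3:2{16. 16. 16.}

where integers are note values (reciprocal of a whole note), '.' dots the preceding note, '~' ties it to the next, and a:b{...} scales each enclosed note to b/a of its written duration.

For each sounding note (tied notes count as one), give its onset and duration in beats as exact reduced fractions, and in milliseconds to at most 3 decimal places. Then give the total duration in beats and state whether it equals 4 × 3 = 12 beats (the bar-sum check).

1) 0.0ms=0b +584.416ms=3/2b
2) 584.416ms=3/2b +292.208ms=3/4b
3) 876.623ms=9/4b +292.208ms=3/4b
4) 1168.831ms=3b +584.416ms=3/2b
5) 1753.247ms=9/2b +751.391ms=27/14b
6) 2504.638ms=45/7b +166.976ms=3/7b
7) 2671.614ms=48/7b +166.976ms=3/7b
8) 2838.59ms=51/7b +166.976ms=3/7b
9) 3005.566ms=54/7b +166.976ms=3/7b
10) 3172.542ms=57/7b +166.976ms=3/7b
11) 3339.518ms=60/7b +166.976ms=3/7b
12) 3506.494ms=9b +292.208ms=3/4b
13) 3798.701ms=39/4b +292.208ms=3/4b
14) 4090.909ms=21/2b +194.805ms=1/2b
15) 4285.714ms=11b +194.805ms=1/2b
16) 4480.519ms=23/2b +194.805ms=1/2b
Σ=12b of 12 (154bpm 3/8) — PASS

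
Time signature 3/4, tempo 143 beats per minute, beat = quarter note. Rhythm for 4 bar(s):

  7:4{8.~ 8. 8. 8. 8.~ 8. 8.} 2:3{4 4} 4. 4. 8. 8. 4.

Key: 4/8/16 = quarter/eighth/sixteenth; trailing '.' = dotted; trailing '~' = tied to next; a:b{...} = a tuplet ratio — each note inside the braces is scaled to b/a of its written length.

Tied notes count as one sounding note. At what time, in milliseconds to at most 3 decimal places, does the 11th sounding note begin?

note 11 onset = 39/4b = 4090.909ms

1. 0.0ms @ 0 + 359.64ms (6/7)
2. 359.64ms @ 6/7 + 179.82ms (3/7)
3. 539.461ms @ 9/7 + 179.82ms (3/7)
4. 719.281ms @ 12/7 + 359.64ms (6/7)
5. 1078.921ms @ 18/7 + 179.82ms (3/7)
6. 1258.741ms @ 3 + 629.371ms (3/2)
7. 1888.112ms @ 9/2 + 629.371ms (3/2)
8. 2517.483ms @ 6 + 629.371ms (3/2)
9. 3146.853ms @ 15/2 + 629.371ms (3/2)
10. 3776.224ms @ 9 + 314.685ms (3/4)
11. 4090.909ms @ 39/4 + 314.685ms (3/4)
12. 4405.594ms @ 21/2 + 629.371ms (3/2)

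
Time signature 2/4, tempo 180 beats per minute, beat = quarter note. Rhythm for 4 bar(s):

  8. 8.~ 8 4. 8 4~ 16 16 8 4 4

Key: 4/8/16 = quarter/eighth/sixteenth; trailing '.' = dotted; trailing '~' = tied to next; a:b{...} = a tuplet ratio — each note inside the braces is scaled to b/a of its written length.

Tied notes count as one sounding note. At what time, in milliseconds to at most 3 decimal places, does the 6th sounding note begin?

note 6 onset = 21/4b = 1750.0ms

1. 0.0ms @ 0 + 250.0ms (3/4)
2. 250.0ms @ 3/4 + 416.667ms (5/4)
3. 666.667ms @ 2 + 500.0ms (3/2)
4. 1166.667ms @ 7/2 + 166.667ms (1/2)
5. 1333.333ms @ 4 + 416.667ms (5/4)
6. 1750.0ms @ 21/4 + 83.333ms (1/4)
7. 1833.333ms @ 11/2 + 166.667ms (1/2)
8. 2000.0ms @ 6 + 333.333ms (1)
9. 2333.333ms @ 7 + 333.333ms (1)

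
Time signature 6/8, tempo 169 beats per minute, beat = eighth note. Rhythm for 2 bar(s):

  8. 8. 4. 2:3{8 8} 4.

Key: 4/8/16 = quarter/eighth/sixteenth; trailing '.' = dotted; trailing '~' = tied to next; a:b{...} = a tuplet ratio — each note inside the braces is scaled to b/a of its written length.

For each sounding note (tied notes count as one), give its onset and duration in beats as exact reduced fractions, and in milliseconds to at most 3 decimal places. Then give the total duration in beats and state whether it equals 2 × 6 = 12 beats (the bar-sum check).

1) 0.0ms=0b +532.544ms=3/2b
2) 532.544ms=3/2b +532.544ms=3/2b
3) 1065.089ms=3b +1065.089ms=3b
4) 2130.178ms=6b +532.544ms=3/2b
5) 2662.722ms=15/2b +532.544ms=3/2b
6) 3195.266ms=9b +1065.089ms=3b
Σ=12b of 12 (169bpm 6/8) — PASS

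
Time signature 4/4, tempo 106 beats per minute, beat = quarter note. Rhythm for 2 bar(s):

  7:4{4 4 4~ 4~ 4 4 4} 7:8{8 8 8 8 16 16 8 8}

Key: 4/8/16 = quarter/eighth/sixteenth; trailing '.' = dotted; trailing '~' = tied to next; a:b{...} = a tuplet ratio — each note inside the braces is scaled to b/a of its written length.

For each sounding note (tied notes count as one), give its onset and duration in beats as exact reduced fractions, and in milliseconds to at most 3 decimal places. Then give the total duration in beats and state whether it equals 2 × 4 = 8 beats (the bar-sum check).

1) 0.0ms=0b +323.45ms=4/7b
2) 323.45ms=4/7b +323.45ms=4/7b
3) 646.9ms=8/7b +970.35ms=12/7b
4) 1617.251ms=20/7b +323.45ms=4/7b
5) 1940.701ms=24/7b +323.45ms=4/7b
6) 2264.151ms=4b +323.45ms=4/7b
7) 2587.601ms=32/7b +323.45ms=4/7b
8) 2911.051ms=36/7b +323.45ms=4/7b
9) 3234.501ms=40/7b +323.45ms=4/7b
10) 3557.951ms=44/7b +161.725ms=2/7b
11) 3719.677ms=46/7b +161.725ms=2/7b
12) 3881.402ms=48/7b +323.45ms=4/7b
13) 4204.852ms=52/7b +323.45ms=4/7b
Σ=8b of 8 (106bpm 4/4) — PASS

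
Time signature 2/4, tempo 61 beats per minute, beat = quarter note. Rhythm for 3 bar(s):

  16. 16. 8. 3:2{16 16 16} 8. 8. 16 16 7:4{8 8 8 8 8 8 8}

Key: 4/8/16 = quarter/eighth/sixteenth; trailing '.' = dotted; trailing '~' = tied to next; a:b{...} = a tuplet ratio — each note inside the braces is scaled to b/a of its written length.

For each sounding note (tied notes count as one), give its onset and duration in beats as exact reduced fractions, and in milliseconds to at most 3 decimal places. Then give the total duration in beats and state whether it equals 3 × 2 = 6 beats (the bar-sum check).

1) 0.0ms=0b +368.852ms=3/8b
2) 368.852ms=3/8b +368.852ms=3/8b
3) 737.705ms=3/4b +737.705ms=3/4b
4) 1475.41ms=3/2b +163.934ms=1/6b
5) 1639.344ms=5/3b +163.934ms=1/6b
6) 1803.279ms=11/6b +163.934ms=1/6b
7) 1967.213ms=2b +737.705ms=3/4b
8) 2704.918ms=11/4b +737.705ms=3/4b
9) 3442.623ms=7/2b +245.902ms=1/4b
10) 3688.525ms=15/4b +245.902ms=1/4b
11) 3934.426ms=4b +281.03ms=2/7b
12) 4215.457ms=30/7b +281.03ms=2/7b
13) 4496.487ms=32/7b +281.03ms=2/7b
14) 4777.518ms=34/7b +281.03ms=2/7b
15) 5058.548ms=36/7b +281.03ms=2/7b
16) 5339.578ms=38/7b +281.03ms=2/7b
17) 5620.609ms=40/7b +281.03ms=2/7b
Σ=6b of 6 (61bpm 2/4) — PASS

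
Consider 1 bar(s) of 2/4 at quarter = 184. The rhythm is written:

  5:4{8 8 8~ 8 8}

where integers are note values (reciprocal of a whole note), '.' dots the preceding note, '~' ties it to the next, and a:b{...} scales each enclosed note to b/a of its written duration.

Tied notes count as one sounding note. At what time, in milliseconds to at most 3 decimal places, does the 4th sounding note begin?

note 4 onset = 8/5b = 521.739ms

1. 0.0ms @ 0 + 130.435ms (2/5)
2. 130.435ms @ 2/5 + 130.435ms (2/5)
3. 260.87ms @ 4/5 + 260.87ms (4/5)
4. 521.739ms @ 8/5 + 130.435ms (2/5)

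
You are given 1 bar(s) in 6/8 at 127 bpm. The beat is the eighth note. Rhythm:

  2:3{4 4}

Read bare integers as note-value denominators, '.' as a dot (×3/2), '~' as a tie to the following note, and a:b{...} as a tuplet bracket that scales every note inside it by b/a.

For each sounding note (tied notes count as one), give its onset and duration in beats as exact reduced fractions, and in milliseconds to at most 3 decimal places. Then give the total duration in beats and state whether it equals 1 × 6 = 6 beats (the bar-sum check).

1) 0.0ms=0b +1417.323ms=3b
2) 1417.323ms=3b +1417.323ms=3b
Σ=6b of 6 (127bpm 6/8) — PASS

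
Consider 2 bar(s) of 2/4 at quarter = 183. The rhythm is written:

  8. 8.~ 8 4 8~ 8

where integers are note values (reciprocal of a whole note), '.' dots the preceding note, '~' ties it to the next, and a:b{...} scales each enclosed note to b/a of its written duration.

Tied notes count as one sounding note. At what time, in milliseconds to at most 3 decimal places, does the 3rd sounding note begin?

note 3 onset = 2b = 655.738ms

1. 0.0ms @ 0 + 245.902ms (3/4)
2. 245.902ms @ 3/4 + 409.836ms (5/4)
3. 655.738ms @ 2 + 327.869ms (1)
4. 983.607ms @ 3 + 327.869ms (1)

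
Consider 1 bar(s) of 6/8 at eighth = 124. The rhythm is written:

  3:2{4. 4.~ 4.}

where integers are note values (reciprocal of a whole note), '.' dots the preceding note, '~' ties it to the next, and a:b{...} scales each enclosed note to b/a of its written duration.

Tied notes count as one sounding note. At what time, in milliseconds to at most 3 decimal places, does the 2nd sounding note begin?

note 2 onset = 2b = 967.742ms

1. 0.0ms @ 0 + 967.742ms (2)
2. 967.742ms @ 2 + 1935.484ms (4)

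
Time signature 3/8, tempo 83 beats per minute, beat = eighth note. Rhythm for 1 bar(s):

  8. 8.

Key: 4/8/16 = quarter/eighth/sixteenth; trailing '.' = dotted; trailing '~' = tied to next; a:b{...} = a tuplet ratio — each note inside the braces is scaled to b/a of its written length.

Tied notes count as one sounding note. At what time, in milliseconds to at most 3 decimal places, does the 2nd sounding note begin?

note 2 onset = 3/2b = 1084.337ms

1. 0.0ms @ 0 + 1084.337ms (3/2)
2. 1084.337ms @ 3/2 + 1084.337ms (3/2)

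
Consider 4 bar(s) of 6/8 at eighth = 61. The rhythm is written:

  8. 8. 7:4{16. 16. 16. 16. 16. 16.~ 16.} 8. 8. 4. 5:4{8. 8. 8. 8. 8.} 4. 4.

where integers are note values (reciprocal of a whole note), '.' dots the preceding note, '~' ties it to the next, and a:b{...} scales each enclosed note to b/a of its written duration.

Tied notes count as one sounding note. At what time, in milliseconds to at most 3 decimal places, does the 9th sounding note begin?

note 9 onset = 6b = 5901.639ms

1. 0.0ms @ 0 + 1475.41ms (3/2)
2. 1475.41ms @ 3/2 + 1475.41ms (3/2)
3. 2950.82ms @ 3 + 421.546ms (3/7)
4. 3372.365ms @ 24/7 + 421.546ms (3/7)
5. 3793.911ms @ 27/7 + 421.546ms (3/7)
6. 4215.457ms @ 30/7 + 421.546ms (3/7)
7. 4637.002ms @ 33/7 + 421.546ms (3/7)
8. 5058.548ms @ 36/7 + 843.091ms (6/7)
9. 5901.639ms @ 6 + 1475.41ms (3/2)
10. 7377.049ms @ 15/2 + 1475.41ms (3/2)
11. 8852.459ms @ 9 + 2950.82ms (3)
12. 11803.279ms @ 12 + 1180.328ms (6/5)
13. 12983.607ms @ 66/5 + 1180.328ms (6/5)
14. 14163.934ms @ 72/5 + 1180.328ms (6/5)
15. 15344.262ms @ 78/5 + 1180.328ms (6/5)
16. 16524.59ms @ 84/5 + 1180.328ms (6/5)
17. 17704.918ms @ 18 + 2950.82ms (3)
18. 20655.738ms @ 21 + 2950.82ms (3)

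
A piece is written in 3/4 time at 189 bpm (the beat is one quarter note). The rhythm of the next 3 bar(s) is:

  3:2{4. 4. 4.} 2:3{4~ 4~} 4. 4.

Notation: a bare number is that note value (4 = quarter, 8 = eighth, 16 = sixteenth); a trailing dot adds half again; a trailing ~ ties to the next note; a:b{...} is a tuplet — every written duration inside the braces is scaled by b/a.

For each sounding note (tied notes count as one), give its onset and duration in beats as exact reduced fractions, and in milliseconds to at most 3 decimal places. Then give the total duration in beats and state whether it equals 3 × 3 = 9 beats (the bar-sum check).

1) 0.0ms=0b +317.46ms=1b
2) 317.46ms=1b +317.46ms=1b
3) 634.921ms=2b +317.46ms=1b
4) 952.381ms=3b +1428.571ms=9/2b
5) 2380.952ms=15/2b +476.19ms=3/2b
Σ=9b of 9 (189bpm 3/4) — PASS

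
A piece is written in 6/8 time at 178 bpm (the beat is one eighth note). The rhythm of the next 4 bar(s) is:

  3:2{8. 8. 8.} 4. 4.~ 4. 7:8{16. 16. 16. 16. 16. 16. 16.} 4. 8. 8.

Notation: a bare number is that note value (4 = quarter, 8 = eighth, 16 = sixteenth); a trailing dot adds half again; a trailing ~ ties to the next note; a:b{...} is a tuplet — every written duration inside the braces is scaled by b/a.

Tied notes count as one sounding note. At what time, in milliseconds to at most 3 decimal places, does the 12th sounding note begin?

note 12 onset = 120/7b = 5778.491ms

1. 0.0ms @ 0 + 337.079ms (1)
2. 337.079ms @ 1 + 337.079ms (1)
3. 674.157ms @ 2 + 337.079ms (1)
4. 1011.236ms @ 3 + 1011.236ms (3)
5. 2022.472ms @ 6 + 2022.472ms (6)
6. 4044.944ms @ 12 + 288.925ms (6/7)
7. 4333.868ms @ 90/7 + 288.925ms (6/7)
8. 4622.793ms @ 96/7 + 288.925ms (6/7)
9. 4911.717ms @ 102/7 + 288.925ms (6/7)
10. 5200.642ms @ 108/7 + 288.925ms (6/7)
11. 5489.567ms @ 114/7 + 288.925ms (6/7)
12. 5778.491ms @ 120/7 + 288.925ms (6/7)
13. 6067.416ms @ 18 + 1011.236ms (3)
14. 7078.652ms @ 21 + 505.618ms (3/2)
15. 7584.27ms @ 45/2 + 505.618ms (3/2)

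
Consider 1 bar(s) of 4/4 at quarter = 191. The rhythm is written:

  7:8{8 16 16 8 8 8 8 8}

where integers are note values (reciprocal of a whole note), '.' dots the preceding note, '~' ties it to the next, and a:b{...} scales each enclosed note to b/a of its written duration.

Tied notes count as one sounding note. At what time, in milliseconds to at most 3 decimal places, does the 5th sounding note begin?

note 5 onset = 12/7b = 538.519ms

1. 0.0ms @ 0 + 179.506ms (4/7)
2. 179.506ms @ 4/7 + 89.753ms (2/7)
3. 269.26ms @ 6/7 + 89.753ms (2/7)
4. 359.013ms @ 8/7 + 179.506ms (4/7)
5. 538.519ms @ 12/7 + 179.506ms (4/7)
6. 718.025ms @ 16/7 + 179.506ms (4/7)
7. 897.532ms @ 20/7 + 179.506ms (4/7)
8. 1077.038ms @ 24/7 + 179.506ms (4/7)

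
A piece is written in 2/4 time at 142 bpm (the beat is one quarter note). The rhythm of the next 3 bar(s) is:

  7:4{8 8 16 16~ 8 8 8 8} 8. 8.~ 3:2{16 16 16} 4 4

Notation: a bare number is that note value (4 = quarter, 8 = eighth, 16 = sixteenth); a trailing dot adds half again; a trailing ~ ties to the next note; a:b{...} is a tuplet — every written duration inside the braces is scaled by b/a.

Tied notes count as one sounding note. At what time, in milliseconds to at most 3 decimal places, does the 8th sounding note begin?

note 8 onset = 2b = 845.07ms

1. 0.0ms @ 0 + 120.724ms (2/7)
2. 120.724ms @ 2/7 + 120.724ms (2/7)
3. 241.449ms @ 4/7 + 60.362ms (1/7)
4. 301.811ms @ 5/7 + 181.087ms (3/7)
5. 482.897ms @ 8/7 + 120.724ms (2/7)
6. 603.622ms @ 10/7 + 120.724ms (2/7)
7. 724.346ms @ 12/7 + 120.724ms (2/7)
8. 845.07ms @ 2 + 316.901ms (3/4)
9. 1161.972ms @ 11/4 + 387.324ms (11/12)
10. 1549.296ms @ 11/3 + 70.423ms (1/6)
11. 1619.718ms @ 23/6 + 70.423ms (1/6)
12. 1690.141ms @ 4 + 422.535ms (1)
13. 2112.676ms @ 5 + 422.535ms (1)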